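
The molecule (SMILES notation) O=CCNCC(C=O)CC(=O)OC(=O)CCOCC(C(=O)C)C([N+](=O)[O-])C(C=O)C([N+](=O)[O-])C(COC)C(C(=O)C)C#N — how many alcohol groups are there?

Working along the chain:
  OHC: terminal –CHO: carbonyl C bonded to H and C → aldehyde.
  CH2NHCH2: C–N–C with sp³ carbons and no adjacent C=O → amine (secondary).
  CH(CHO): pendant –CHO: carbonyl C bonded to C and H → aldehyde.
  CH2CO-O-COCH2: two acyl groups sharing one oxygen, –C(=O)–O–C(=O)– → anhydride.
  CH2OCH2: C–O–C with sp³ carbons on both sides and no adjacent C=O → ether.
  CH(COCH3): pendant –COCH3: carbonyl C bonded to two carbons → ketone.
  CH(NO2): –NO2 on an sp³ carbon → nitro (the N=O is not a carbonyl).
  CH(CHO): pendant –CHO: carbonyl C bonded to C and H → aldehyde.
  CH(NO2): –NO2 on an sp³ carbon → nitro (the N=O is not a carbonyl).
  CH(CH2OCH3): pendant –CH2OCH3: C–O–C linkage → ether.
  CH(COCH3): pendant –COCH3: carbonyl C bonded to two carbons → ketone.
  CN: –C≡N: carbon triple-bonded to nitrogen → nitrile.
No segment is a alcohol: OHC is aldehyde, not alcohol; CH(CHO) is aldehyde, not alcohol; CH2OCH2 is ether, not alcohol. → 0.

0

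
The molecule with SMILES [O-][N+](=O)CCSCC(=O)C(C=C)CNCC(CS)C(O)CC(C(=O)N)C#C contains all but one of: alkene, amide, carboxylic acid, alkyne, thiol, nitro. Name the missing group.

alkyne: present (C≡CH — C≡C triple bond → alkyne).
amide: present (CH(CONH2) — pendant –CONH2: carbonyl C bonded to C and N → amide).
alkene: present (CH(CH=CH2) — pendant –CH=CH2: C=C double bond → alkene).
nitro: present (O2NCH2 — –NO2 on carbon → nitro group).
thiol: present (CH(CH2SH) — pendant –CH2SH → thiol).
carboxylic acid: absent. In CH(CONH2), the carbonyl is bonded to nitrogen, not to –OH; that is an amide.

carboxylic acid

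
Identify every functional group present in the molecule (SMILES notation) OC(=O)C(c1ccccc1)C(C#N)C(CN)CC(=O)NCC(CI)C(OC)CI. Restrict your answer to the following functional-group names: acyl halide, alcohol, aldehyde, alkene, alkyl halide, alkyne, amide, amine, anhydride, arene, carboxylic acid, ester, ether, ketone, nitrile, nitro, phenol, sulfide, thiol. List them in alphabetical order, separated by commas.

alkyl halide, amide, amine, arene, carboxylic acid, ether, nitrile

–COOH: carbonyl C bonded to –OH and C → carboxylic acid (the –OH is not a separate alcohol).
pendant –C6H5: benzene ring → arene.
pendant –C≡N: nitrile.
pendant –CH2NH2: N on sp³ C, no adjacent C=O → amine.
–C(=O)–N– linkage → amide (the N is not an amine).
pendant –CH2X: halogen on sp³ carbon → alkyl halide.
pendant –OCH3: C–O–C with sp³ C, no adjacent C=O → ether.
halogen on an sp³ carbon → alkyl halide.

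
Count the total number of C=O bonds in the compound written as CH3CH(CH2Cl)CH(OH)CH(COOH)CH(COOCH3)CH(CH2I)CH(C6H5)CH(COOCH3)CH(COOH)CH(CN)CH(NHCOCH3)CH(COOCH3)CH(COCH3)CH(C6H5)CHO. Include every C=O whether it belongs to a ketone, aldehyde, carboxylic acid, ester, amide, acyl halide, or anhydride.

8

CH(COOH): carboxylic acid, 1 C=O (running total 1).
CH(COOCH3): ester, 1 C=O (running total 2).
CH(COOCH3): ester, 1 C=O (running total 3).
CH(COOH): carboxylic acid, 1 C=O (running total 4).
CH(NHCOCH3): amide, 1 C=O (running total 5).
CH(COOCH3): ester, 1 C=O (running total 6).
CH(COCH3): ketone, 1 C=O (running total 7).
CHO: aldehyde, 1 C=O (running total 8).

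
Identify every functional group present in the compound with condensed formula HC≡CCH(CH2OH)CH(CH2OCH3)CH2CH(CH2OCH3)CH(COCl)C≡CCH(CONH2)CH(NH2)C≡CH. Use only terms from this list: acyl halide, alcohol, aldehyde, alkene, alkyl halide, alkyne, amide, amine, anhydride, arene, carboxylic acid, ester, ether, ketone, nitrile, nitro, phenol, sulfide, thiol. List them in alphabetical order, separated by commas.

acyl halide, alcohol, alkyne, amide, amine, ether

C≡C triple bond → alkyne.
pendant –CH2OH on an sp³ backbone C → alcohol.
pendant –CH2OCH3: C–O–C linkage → ether.
pendant –CH2OCH3: C–O–C linkage → ether.
pendant –C(=O)X: carbonyl C bonded to C and halogen → acyl halide.
C≡C triple bond → alkyne.
pendant –CONH2: carbonyl C bonded to C and N → amide.
–NH2 on an sp³ carbon with no adjacent C=O → amine.
C≡C triple bond → alkyne.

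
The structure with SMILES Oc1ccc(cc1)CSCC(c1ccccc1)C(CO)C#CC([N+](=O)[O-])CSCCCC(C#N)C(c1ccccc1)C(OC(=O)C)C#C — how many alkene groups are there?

Reading the structure from left to right:
  HOC6H4: –OH attached directly to an aromatic ring → phenol (not alcohol); the ring itself is an arene.
  CH2SCH2: C–S–C linkage → sulfide (thioether).
  CH(C6H5): pendant –C6H5: benzene ring → arene.
  CH(CH2OH): pendant –CH2OH on an sp³ backbone C → alcohol.
  C≡C: C≡C triple bond → alkyne.
  CH(NO2): –NO2 on an sp³ carbon → nitro (the N=O is not a carbonyl).
  CH2SCH2: C–S–C linkage → sulfide (thioether).
  CH(CN): pendant –C≡N: nitrile.
  CH(C6H5): pendant –C6H5: benzene ring → arene.
  CH(OCOCH3): pendant –OC(=O)CH3: an acyloxy group → ester.
  C≡CH: C≡C triple bond → alkyne.
No segment is a alkene: HOC6H4 is arene/phenol, not alkene; CH(C6H5) is arene, not alkene; C≡C is alkyne, not alkene. → 0.

0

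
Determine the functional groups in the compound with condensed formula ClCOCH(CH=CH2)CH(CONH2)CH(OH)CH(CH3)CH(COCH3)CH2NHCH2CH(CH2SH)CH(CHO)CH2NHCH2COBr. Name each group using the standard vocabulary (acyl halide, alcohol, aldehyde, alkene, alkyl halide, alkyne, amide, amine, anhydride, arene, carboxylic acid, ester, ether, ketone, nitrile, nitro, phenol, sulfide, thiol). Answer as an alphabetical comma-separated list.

Reading the structure from left to right:
  ClCO: –C(=O)Cl: carbonyl C bonded to C and to a halogen → acyl halide (not alkyl halide).
  CH(CH=CH2): pendant –CH=CH2: C=C double bond → alkene.
  CH(CONH2): pendant –CONH2: carbonyl C bonded to C and N → amide.
  CH(OH): –OH on an sp³ carbon → alcohol (secondary).
  CH(COCH3): pendant –COCH3: carbonyl C bonded to two carbons → ketone.
  CH2NHCH2: C–N–C with sp³ carbons and no adjacent C=O → amine (secondary).
  CH(CH2SH): pendant –CH2SH → thiol.
  CH(CHO): pendant –CHO: carbonyl C bonded to C and H → aldehyde.
  CH2NHCH2: C–N–C with sp³ carbons and no adjacent C=O → amine (secondary).
  COBr: –C(=O)Br: carbonyl C bonded to C and to a halogen → acyl halide (not alkyl halide).

acyl halide, alcohol, aldehyde, alkene, amide, amine, ketone, thiol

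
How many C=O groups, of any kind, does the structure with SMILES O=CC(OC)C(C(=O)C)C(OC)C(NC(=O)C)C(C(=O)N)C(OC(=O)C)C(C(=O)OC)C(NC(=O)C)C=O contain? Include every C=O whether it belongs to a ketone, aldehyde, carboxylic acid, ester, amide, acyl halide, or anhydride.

8

OHC: aldehyde, 1 C=O (running total 1).
CH(COCH3): ketone, 1 C=O (running total 2).
CH(NHCOCH3): amide, 1 C=O (running total 3).
CH(CONH2): amide, 1 C=O (running total 4).
CH(OCOCH3): ester, 1 C=O (running total 5).
CH(COOCH3): ester, 1 C=O (running total 6).
CH(NHCOCH3): amide, 1 C=O (running total 7).
CHO: aldehyde, 1 C=O (running total 8).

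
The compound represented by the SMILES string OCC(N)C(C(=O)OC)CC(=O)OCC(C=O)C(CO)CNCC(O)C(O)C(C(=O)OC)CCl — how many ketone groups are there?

0

Taking each segment in turn:
  HOCH2: HO– on an sp³ carbon → alcohol.
  CH(NH2): –NH2 on an sp³ carbon with no adjacent C=O → amine.
  CH(COOCH3): pendant –COOCH3: carbonyl C bonded to C and –OCH3 → ester.
  CH2COOCH2: –C(=O)–O–C with C on the carbonyl side → ester.
  CH(CHO): pendant –CHO: carbonyl C bonded to C and H → aldehyde.
  CH(CH2OH): pendant –CH2OH on an sp³ backbone C → alcohol.
  CH2NHCH2: C–N–C with sp³ carbons and no adjacent C=O → amine (secondary).
  CH(OH): –OH on an sp³ carbon → alcohol (secondary).
  CH(OH): –OH on an sp³ carbon → alcohol (secondary).
  CH(COOCH3): pendant –COOCH3: carbonyl C bonded to C and –OCH3 → ester.
  CH2Cl: halogen on an sp³ carbon → alkyl halide.
No segment is a ketone: CH(COOCH3) is ester, not ketone; CH2COOCH2 is ester, not ketone; CH(CHO) is aldehyde, not ketone. → 0.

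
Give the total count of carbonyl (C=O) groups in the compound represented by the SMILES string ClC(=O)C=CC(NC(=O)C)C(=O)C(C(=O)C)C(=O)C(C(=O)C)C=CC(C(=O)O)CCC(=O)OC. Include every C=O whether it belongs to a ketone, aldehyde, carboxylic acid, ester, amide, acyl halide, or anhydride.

8

ClCO: acyl halide, 1 C=O (running total 1).
CH(NHCOCH3): amide, 1 C=O (running total 2).
CO: ketone, 1 C=O (running total 3).
CH(COCH3): ketone, 1 C=O (running total 4).
CO: ketone, 1 C=O (running total 5).
CH(COCH3): ketone, 1 C=O (running total 6).
CH(COOH): carboxylic acid, 1 C=O (running total 7).
COOCH3: ester, 1 C=O (running total 8).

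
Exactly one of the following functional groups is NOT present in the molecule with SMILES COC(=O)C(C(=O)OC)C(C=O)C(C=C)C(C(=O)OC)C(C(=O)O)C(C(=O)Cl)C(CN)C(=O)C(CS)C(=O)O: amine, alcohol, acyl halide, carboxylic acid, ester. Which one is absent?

acyl halide: present (CH(COCl) — pendant –C(=O)X: carbonyl C bonded to C and halogen → acyl halide).
carboxylic acid: present (CH(COOH) — pendant –COOH: carbonyl C bonded to C and –OH → carboxylic acid).
amine: present (CH(CH2NH2) — pendant –CH2NH2: N on sp³ C, no adjacent C=O → amine).
ester: present (CH3OOC — CH3O–C(=O)–: carbonyl C bonded to C and to –OCH3 → ester (not ketone + ether)).
alcohol: absent. In each of CH(COOH) and COOH, the –OH sits on a carbonyl carbon, making it part of a carboxylic acid, not an alcohol.

alcohol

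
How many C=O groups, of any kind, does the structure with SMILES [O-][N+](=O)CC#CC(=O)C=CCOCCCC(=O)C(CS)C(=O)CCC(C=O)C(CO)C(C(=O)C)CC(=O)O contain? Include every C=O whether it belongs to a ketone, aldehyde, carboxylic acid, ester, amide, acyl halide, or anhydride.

CO: ketone, 1 C=O (running total 1).
CO: ketone, 1 C=O (running total 2).
CO: ketone, 1 C=O (running total 3).
CH(CHO): aldehyde, 1 C=O (running total 4).
CH(COCH3): ketone, 1 C=O (running total 5).
COOH: carboxylic acid, 1 C=O (running total 6).

6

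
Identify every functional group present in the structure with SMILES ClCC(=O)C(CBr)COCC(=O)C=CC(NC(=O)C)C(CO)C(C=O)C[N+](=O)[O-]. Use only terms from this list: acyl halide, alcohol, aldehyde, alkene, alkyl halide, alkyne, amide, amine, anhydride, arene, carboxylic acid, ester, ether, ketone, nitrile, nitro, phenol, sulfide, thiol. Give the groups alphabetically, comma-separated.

alcohol, aldehyde, alkene, alkyl halide, amide, ether, ketone, nitro

halogen on an sp³ carbon → alkyl halide.
–C(=O)– with carbon on both sides → ketone.
pendant –CH2X: halogen on sp³ carbon → alkyl halide.
C–O–C with sp³ carbons on both sides and no adjacent C=O → ether.
–C(=O)– with carbon on both sides → ketone.
C=C double bond → alkene.
pendant –NHC(=O)CH3: N bonded to a carbonyl → amide (not amine).
pendant –CH2OH on an sp³ backbone C → alcohol.
pendant –CHO: carbonyl C bonded to C and H → aldehyde.
–NO2 on carbon → nitro group.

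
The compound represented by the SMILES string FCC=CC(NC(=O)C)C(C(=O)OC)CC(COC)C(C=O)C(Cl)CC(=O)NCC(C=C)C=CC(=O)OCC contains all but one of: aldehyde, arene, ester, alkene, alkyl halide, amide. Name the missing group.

arene

amide: present (CH(NHCOCH3) — pendant –NHC(=O)CH3: N bonded to a carbonyl → amide (not amine)).
ester: present (CH(COOCH3) — pendant –COOCH3: carbonyl C bonded to C and –OCH3 → ester).
aldehyde: present (CH(CHO) — pendant –CHO: carbonyl C bonded to C and H → aldehyde).
alkyl halide: present (FCH2 — halogen on an sp³ carbon → alkyl halide).
alkene: present (CH=CH — C=C double bond → alkene).
arene: no segment matches this pattern.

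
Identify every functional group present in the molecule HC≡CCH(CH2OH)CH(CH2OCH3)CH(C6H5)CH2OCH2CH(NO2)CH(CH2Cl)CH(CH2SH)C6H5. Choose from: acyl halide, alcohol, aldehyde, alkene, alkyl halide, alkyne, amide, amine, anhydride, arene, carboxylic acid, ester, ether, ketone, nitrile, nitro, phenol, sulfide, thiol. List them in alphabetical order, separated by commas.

alcohol, alkyl halide, alkyne, arene, ether, nitro, thiol

C≡C triple bond → alkyne.
pendant –CH2OH on an sp³ backbone C → alcohol.
pendant –CH2OCH3: C–O–C linkage → ether.
pendant –C6H5: benzene ring → arene.
C–O–C with sp³ carbons on both sides and no adjacent C=O → ether.
–NO2 on an sp³ carbon → nitro (the N=O is not a carbonyl).
pendant –CH2X: halogen on sp³ carbon → alkyl halide.
pendant –CH2SH → thiol.
–C6H5 phenyl ring → arene.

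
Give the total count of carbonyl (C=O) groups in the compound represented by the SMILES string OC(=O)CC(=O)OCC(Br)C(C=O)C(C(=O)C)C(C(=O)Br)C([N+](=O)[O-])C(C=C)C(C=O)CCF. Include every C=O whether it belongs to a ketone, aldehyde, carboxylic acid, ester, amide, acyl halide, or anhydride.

6

HOOC: carboxylic acid, 1 C=O (running total 1).
CH2COOCH2: ester, 1 C=O (running total 2).
CH(CHO): aldehyde, 1 C=O (running total 3).
CH(COCH3): ketone, 1 C=O (running total 4).
CH(COBr): acyl halide, 1 C=O (running total 5).
CH(CHO): aldehyde, 1 C=O (running total 6).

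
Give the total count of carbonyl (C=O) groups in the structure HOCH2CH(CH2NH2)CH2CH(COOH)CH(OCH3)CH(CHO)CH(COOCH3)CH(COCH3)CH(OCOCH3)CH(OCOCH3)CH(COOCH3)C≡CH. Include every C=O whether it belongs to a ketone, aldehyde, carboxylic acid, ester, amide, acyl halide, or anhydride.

CH(COOH): carboxylic acid, 1 C=O (running total 1).
CH(CHO): aldehyde, 1 C=O (running total 2).
CH(COOCH3): ester, 1 C=O (running total 3).
CH(COCH3): ketone, 1 C=O (running total 4).
CH(OCOCH3): ester, 1 C=O (running total 5).
CH(OCOCH3): ester, 1 C=O (running total 6).
CH(COOCH3): ester, 1 C=O (running total 7).

7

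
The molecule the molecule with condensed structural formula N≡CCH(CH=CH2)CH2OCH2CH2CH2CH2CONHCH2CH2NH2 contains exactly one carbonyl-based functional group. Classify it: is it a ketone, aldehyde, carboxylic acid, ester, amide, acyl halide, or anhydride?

The carbonyl is in the CH2CONHCH2 segment: –C(=O)–N– linkage → amide (the N is not an amine).

amide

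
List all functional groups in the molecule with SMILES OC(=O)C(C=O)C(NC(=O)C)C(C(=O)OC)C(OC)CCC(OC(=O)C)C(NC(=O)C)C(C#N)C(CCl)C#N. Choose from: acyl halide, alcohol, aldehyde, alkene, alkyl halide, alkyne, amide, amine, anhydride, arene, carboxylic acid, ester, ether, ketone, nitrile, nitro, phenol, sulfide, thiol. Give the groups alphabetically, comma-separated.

aldehyde, alkyl halide, amide, carboxylic acid, ester, ether, nitrile

Taking each segment in turn:
  HOOC: –COOH: carbonyl C bonded to –OH and C → carboxylic acid (the –OH is not a separate alcohol).
  CH(CHO): pendant –CHO: carbonyl C bonded to C and H → aldehyde.
  CH(NHCOCH3): pendant –NHC(=O)CH3: N bonded to a carbonyl → amide (not amine).
  CH(COOCH3): pendant –COOCH3: carbonyl C bonded to C and –OCH3 → ester.
  CH(OCH3): pendant –OCH3: C–O–C with sp³ C, no adjacent C=O → ether.
  CH(OCOCH3): pendant –OC(=O)CH3: an acyloxy group → ester.
  CH(NHCOCH3): pendant –NHC(=O)CH3: N bonded to a carbonyl → amide (not amine).
  CH(CN): pendant –C≡N: nitrile.
  CH(CH2Cl): pendant –CH2X: halogen on sp³ carbon → alkyl halide.
  CN: –C≡N: carbon triple-bonded to nitrogen → nitrile.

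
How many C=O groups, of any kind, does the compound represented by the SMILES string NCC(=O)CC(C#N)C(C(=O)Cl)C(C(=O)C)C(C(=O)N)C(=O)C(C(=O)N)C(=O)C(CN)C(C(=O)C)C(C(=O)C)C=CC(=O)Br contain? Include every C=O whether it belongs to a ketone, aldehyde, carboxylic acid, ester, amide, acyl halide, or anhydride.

CO: ketone, 1 C=O (running total 1).
CH(COCl): acyl halide, 1 C=O (running total 2).
CH(COCH3): ketone, 1 C=O (running total 3).
CH(CONH2): amide, 1 C=O (running total 4).
CO: ketone, 1 C=O (running total 5).
CH(CONH2): amide, 1 C=O (running total 6).
CO: ketone, 1 C=O (running total 7).
CH(COCH3): ketone, 1 C=O (running total 8).
CH(COCH3): ketone, 1 C=O (running total 9).
COBr: acyl halide, 1 C=O (running total 10).

10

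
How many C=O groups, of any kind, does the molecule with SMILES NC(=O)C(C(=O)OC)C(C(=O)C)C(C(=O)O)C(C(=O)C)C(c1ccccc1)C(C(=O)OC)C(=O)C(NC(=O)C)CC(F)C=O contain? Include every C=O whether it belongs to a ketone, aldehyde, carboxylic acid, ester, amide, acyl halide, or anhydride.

H2NCO: amide, 1 C=O (running total 1).
CH(COOCH3): ester, 1 C=O (running total 2).
CH(COCH3): ketone, 1 C=O (running total 3).
CH(COOH): carboxylic acid, 1 C=O (running total 4).
CH(COCH3): ketone, 1 C=O (running total 5).
CH(COOCH3): ester, 1 C=O (running total 6).
CO: ketone, 1 C=O (running total 7).
CH(NHCOCH3): amide, 1 C=O (running total 8).
CHO: aldehyde, 1 C=O (running total 9).

9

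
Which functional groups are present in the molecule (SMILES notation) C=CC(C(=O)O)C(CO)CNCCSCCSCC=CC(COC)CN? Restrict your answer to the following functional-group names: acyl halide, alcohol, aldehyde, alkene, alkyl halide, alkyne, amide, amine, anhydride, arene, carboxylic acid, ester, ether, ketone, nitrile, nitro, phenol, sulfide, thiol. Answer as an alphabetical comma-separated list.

C=C double bond → alkene.
pendant –COOH: carbonyl C bonded to C and –OH → carboxylic acid.
pendant –CH2OH on an sp³ backbone C → alcohol.
C–N–C with sp³ carbons and no adjacent C=O → amine (secondary).
C–S–C linkage → sulfide (thioether).
C–S–C linkage → sulfide (thioether).
C=C double bond → alkene.
pendant –CH2OCH3: C–O–C linkage → ether.
–NH2 on an sp³ carbon with no adjacent C=O → amine.

alcohol, alkene, amine, carboxylic acid, ether, sulfide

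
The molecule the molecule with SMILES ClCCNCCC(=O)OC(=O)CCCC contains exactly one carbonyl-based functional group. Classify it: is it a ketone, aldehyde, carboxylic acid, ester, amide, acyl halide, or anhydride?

The carbonyl is in the CH2CO-O-COCH2 segment: two acyl groups sharing one oxygen, –C(=O)–O–C(=O)– → anhydride.

anhydride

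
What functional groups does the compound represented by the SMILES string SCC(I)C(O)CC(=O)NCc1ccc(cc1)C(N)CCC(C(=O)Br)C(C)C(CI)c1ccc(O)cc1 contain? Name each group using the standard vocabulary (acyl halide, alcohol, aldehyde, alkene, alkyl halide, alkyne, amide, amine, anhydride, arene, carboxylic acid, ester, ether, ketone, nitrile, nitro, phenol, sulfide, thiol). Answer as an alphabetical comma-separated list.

Reading the structure from left to right:
  HSCH2: –SH on an sp³ carbon → thiol.
  CH(I): halogen on an sp³ carbon → alkyl halide.
  CH(OH): –OH on an sp³ carbon → alcohol (secondary).
  CH2CONHCH2: –C(=O)–N– linkage → amide (the N is not an amine).
  C6H4: para-disubstituted benzene ring → arene.
  CH(NH2): –NH2 on an sp³ carbon with no adjacent C=O → amine.
  CH(COBr): pendant –C(=O)X: carbonyl C bonded to C and halogen → acyl halide.
  CH(CH2I): pendant –CH2X: halogen on sp³ carbon → alkyl halide.
  C6H4OH: –OH attached directly to an aromatic ring → phenol (not alcohol); the ring itself is an arene.

acyl halide, alcohol, alkyl halide, amide, amine, arene, phenol, thiol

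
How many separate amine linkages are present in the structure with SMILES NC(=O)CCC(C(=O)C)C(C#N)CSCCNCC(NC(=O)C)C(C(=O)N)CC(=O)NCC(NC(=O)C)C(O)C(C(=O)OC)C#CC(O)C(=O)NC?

Reading the structure from left to right:
  H2NCO: –C(=O)NH2: carbonyl C bonded to C and to N → amide (the N is not a separate amine).
  CH(COCH3): pendant –COCH3: carbonyl C bonded to two carbons → ketone.
  CH(CN): pendant –C≡N: nitrile.
  CH2SCH2: C–S–C linkage → sulfide (thioether).
  CH2NHCH2: C–N–C with sp³ carbons and no adjacent C=O → amine (secondary).
  CH(NHCOCH3): pendant –NHC(=O)CH3: N bonded to a carbonyl → amide (not amine).
  CH(CONH2): pendant –CONH2: carbonyl C bonded to C and N → amide.
  CH2CONHCH2: –C(=O)–N– linkage → amide (the N is not an amine).
  CH(NHCOCH3): pendant –NHC(=O)CH3: N bonded to a carbonyl → amide (not amine).
  CH(OH): –OH on an sp³ carbon → alcohol (secondary).
  CH(COOCH3): pendant –COOCH3: carbonyl C bonded to C and –OCH3 → ester.
  C≡C: C≡C triple bond → alkyne.
  CH(OH): –OH on an sp³ carbon → alcohol (secondary).
  CONHCH3: –C(=O)NHCH3: carbonyl C bonded to C and to N → amide (the N is not an amine).
Amine appears at: CH2NHCH2 → 1.

1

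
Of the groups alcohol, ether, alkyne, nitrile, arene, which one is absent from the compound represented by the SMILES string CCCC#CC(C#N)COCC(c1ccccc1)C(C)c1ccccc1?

nitrile: present (CH(CN) — pendant –C≡N: nitrile).
arene: present (CH(C6H5) — pendant –C6H5: benzene ring → arene).
alkyne: present (C≡C — C≡C triple bond → alkyne).
ether: present (CH2OCH2 — C–O–C with sp³ carbons on both sides and no adjacent C=O → ether).
alcohol: no segment matches this pattern.

alcohol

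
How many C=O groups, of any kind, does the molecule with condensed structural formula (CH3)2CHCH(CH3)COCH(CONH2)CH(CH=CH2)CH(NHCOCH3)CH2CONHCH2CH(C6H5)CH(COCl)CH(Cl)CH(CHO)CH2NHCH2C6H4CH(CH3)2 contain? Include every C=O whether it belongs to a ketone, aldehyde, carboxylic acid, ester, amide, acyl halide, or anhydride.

6

CO: ketone, 1 C=O (running total 1).
CH(CONH2): amide, 1 C=O (running total 2).
CH(NHCOCH3): amide, 1 C=O (running total 3).
CH2CONHCH2: amide, 1 C=O (running total 4).
CH(COCl): acyl halide, 1 C=O (running total 5).
CH(CHO): aldehyde, 1 C=O (running total 6).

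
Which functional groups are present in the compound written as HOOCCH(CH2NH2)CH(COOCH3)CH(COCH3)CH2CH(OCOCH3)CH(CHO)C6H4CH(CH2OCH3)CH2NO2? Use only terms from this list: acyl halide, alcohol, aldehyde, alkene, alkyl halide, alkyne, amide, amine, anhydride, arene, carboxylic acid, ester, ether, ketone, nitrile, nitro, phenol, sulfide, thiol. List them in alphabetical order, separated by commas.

aldehyde, amine, arene, carboxylic acid, ester, ether, ketone, nitro

Reading the structure from left to right:
  HOOC: –COOH: carbonyl C bonded to –OH and C → carboxylic acid (the –OH is not a separate alcohol).
  CH(CH2NH2): pendant –CH2NH2: N on sp³ C, no adjacent C=O → amine.
  CH(COOCH3): pendant –COOCH3: carbonyl C bonded to C and –OCH3 → ester.
  CH(COCH3): pendant –COCH3: carbonyl C bonded to two carbons → ketone.
  CH(OCOCH3): pendant –OC(=O)CH3: an acyloxy group → ester.
  CH(CHO): pendant –CHO: carbonyl C bonded to C and H → aldehyde.
  C6H4: para-disubstituted benzene ring → arene.
  CH(CH2OCH3): pendant –CH2OCH3: C–O–C linkage → ether.
  CH2NO2: –NO2 on carbon → nitro group.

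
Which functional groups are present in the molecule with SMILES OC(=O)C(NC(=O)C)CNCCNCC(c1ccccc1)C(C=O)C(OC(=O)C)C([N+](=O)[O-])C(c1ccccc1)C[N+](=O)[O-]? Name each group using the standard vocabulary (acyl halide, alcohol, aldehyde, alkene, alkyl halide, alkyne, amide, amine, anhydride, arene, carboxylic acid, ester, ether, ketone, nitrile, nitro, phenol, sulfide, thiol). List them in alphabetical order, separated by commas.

Reading the structure from left to right:
  HOOC: –COOH: carbonyl C bonded to –OH and C → carboxylic acid (the –OH is not a separate alcohol).
  CH(NHCOCH3): pendant –NHC(=O)CH3: N bonded to a carbonyl → amide (not amine).
  CH2NHCH2: C–N–C with sp³ carbons and no adjacent C=O → amine (secondary).
  CH2NHCH2: C–N–C with sp³ carbons and no adjacent C=O → amine (secondary).
  CH(C6H5): pendant –C6H5: benzene ring → arene.
  CH(CHO): pendant –CHO: carbonyl C bonded to C and H → aldehyde.
  CH(OCOCH3): pendant –OC(=O)CH3: an acyloxy group → ester.
  CH(NO2): –NO2 on an sp³ carbon → nitro (the N=O is not a carbonyl).
  CH(C6H5): pendant –C6H5: benzene ring → arene.
  CH2NO2: –NO2 on carbon → nitro group.

aldehyde, amide, amine, arene, carboxylic acid, ester, nitro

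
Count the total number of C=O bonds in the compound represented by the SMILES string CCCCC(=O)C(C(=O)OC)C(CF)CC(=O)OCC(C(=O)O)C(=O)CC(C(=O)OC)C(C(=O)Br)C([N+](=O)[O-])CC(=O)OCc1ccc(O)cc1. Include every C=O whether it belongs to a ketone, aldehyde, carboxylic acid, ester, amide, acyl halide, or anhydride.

8

CO: ketone, 1 C=O (running total 1).
CH(COOCH3): ester, 1 C=O (running total 2).
CH2COOCH2: ester, 1 C=O (running total 3).
CH(COOH): carboxylic acid, 1 C=O (running total 4).
CO: ketone, 1 C=O (running total 5).
CH(COOCH3): ester, 1 C=O (running total 6).
CH(COBr): acyl halide, 1 C=O (running total 7).
CH2COOCH2: ester, 1 C=O (running total 8).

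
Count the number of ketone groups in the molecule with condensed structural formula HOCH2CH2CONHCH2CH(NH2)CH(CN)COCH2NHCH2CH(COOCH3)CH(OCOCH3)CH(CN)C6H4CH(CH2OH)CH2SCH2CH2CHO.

HO– on an sp³ carbon → alcohol.
–C(=O)–N– linkage → amide (the N is not an amine).
–NH2 on an sp³ carbon with no adjacent C=O → amine.
pendant –C≡N: nitrile.
–C(=O)– with carbon on both sides → ketone.
C–N–C with sp³ carbons and no adjacent C=O → amine (secondary).
pendant –COOCH3: carbonyl C bonded to C and –OCH3 → ester.
pendant –OC(=O)CH3: an acyloxy group → ester.
pendant –C≡N: nitrile.
para-disubstituted benzene ring → arene.
pendant –CH2OH on an sp³ backbone C → alcohol.
C–S–C linkage → sulfide (thioether).
terminal –CHO: carbonyl C bonded to H and C → aldehyde.
Ketone appears at: CO → 1.

1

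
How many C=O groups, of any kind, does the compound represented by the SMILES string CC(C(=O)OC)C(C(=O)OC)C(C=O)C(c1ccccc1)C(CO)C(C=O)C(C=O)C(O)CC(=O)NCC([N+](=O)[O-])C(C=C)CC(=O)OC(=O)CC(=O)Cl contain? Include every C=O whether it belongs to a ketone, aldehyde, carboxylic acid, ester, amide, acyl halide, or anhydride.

9

CH(COOCH3): ester, 1 C=O (running total 1).
CH(COOCH3): ester, 1 C=O (running total 2).
CH(CHO): aldehyde, 1 C=O (running total 3).
CH(CHO): aldehyde, 1 C=O (running total 4).
CH(CHO): aldehyde, 1 C=O (running total 5).
CH2CONHCH2: amide, 1 C=O (running total 6).
CH2CO-O-COCH2: anhydride, 2 C=O (running total 8).
COCl: acyl halide, 1 C=O (running total 9).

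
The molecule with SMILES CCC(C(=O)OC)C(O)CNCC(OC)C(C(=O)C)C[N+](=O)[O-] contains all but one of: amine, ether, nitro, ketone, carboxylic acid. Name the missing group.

carboxylic acid

nitro: present (CH2NO2 — –NO2 on carbon → nitro group).
ether: present (CH(OCH3) — pendant –OCH3: C–O–C with sp³ C, no adjacent C=O → ether).
amine: present (CH2NHCH2 — C–N–C with sp³ carbons and no adjacent C=O → amine (secondary)).
ketone: present (CH(COCH3) — pendant –COCH3: carbonyl C bonded to two carbons → ketone).
carboxylic acid: absent. In CH(COOCH3), the acyl oxygen is bonded to carbon (–O–C), not to H, so this is an ester.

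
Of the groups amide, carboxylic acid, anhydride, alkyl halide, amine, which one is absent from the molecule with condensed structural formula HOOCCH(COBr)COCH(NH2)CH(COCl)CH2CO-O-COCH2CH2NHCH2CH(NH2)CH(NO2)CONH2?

alkyl halide

amide: present (CONH2 — –C(=O)NH2: carbonyl C bonded to C and to N → amide (the N is not a separate amine)).
carboxylic acid: present (HOOC — –COOH: carbonyl C bonded to –OH and C → carboxylic acid (the –OH is not a separate alcohol)).
amine: present (CH(NH2) — –NH2 on an sp³ carbon with no adjacent C=O → amine).
anhydride: present (CH2CO-O-COCH2 — two acyl groups sharing one oxygen, –C(=O)–O–C(=O)– → anhydride).
alkyl halide: absent. In each of CH(COBr) and CH(COCl), the halogen is on a carbonyl carbon, which makes it an acyl halide, not an alkyl halide.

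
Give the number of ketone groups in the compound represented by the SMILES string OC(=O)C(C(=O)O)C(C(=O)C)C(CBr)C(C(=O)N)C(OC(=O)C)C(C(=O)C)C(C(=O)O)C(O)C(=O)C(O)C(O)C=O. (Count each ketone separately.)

Taking each segment in turn:
  HOOC: –COOH: carbonyl C bonded to –OH and C → carboxylic acid (the –OH is not a separate alcohol).
  CH(COOH): pendant –COOH: carbonyl C bonded to C and –OH → carboxylic acid.
  CH(COCH3): pendant –COCH3: carbonyl C bonded to two carbons → ketone.
  CH(CH2Br): pendant –CH2X: halogen on sp³ carbon → alkyl halide.
  CH(CONH2): pendant –CONH2: carbonyl C bonded to C and N → amide.
  CH(OCOCH3): pendant –OC(=O)CH3: an acyloxy group → ester.
  CH(COCH3): pendant –COCH3: carbonyl C bonded to two carbons → ketone.
  CH(COOH): pendant –COOH: carbonyl C bonded to C and –OH → carboxylic acid.
  CH(OH): –OH on an sp³ carbon → alcohol (secondary).
  CO: –C(=O)– with carbon on both sides → ketone.
  CH(OH): –OH on an sp³ carbon → alcohol (secondary).
  CH(OH): –OH on an sp³ carbon → alcohol (secondary).
  CHO: terminal –CHO: carbonyl C bonded to H and C → aldehyde.
Ketone appears at: CH(COCH3), CH(COCH3), CO → 3.

3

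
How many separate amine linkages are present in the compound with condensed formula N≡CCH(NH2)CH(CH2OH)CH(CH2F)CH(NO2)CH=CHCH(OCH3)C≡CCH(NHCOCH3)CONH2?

N≡C–: carbon triple-bonded to nitrogen → nitrile.
–NH2 on an sp³ carbon with no adjacent C=O → amine.
pendant –CH2OH on an sp³ backbone C → alcohol.
pendant –CH2X: halogen on sp³ carbon → alkyl halide.
–NO2 on an sp³ carbon → nitro (the N=O is not a carbonyl).
C=C double bond → alkene.
pendant –OCH3: C–O–C with sp³ C, no adjacent C=O → ether.
C≡C triple bond → alkyne.
pendant –NHC(=O)CH3: N bonded to a carbonyl → amide (not amine).
–C(=O)NH2: carbonyl C bonded to C and to N → amide (the N is not a separate amine).
Amine appears at: CH(NH2) → 1.

1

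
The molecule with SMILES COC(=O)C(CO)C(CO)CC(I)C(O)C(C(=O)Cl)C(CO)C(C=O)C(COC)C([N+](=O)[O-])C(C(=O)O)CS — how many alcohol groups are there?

CH3O–C(=O)–: carbonyl C bonded to C and to –OCH3 → ester (not ketone + ether).
pendant –CH2OH on an sp³ backbone C → alcohol.
pendant –CH2OH on an sp³ backbone C → alcohol.
halogen on an sp³ carbon → alkyl halide.
–OH on an sp³ carbon → alcohol (secondary).
pendant –C(=O)X: carbonyl C bonded to C and halogen → acyl halide.
pendant –CH2OH on an sp³ backbone C → alcohol.
pendant –CHO: carbonyl C bonded to C and H → aldehyde.
pendant –CH2OCH3: C–O–C linkage → ether.
–NO2 on an sp³ carbon → nitro (the N=O is not a carbonyl).
pendant –COOH: carbonyl C bonded to C and –OH → carboxylic acid.
–SH on an sp³ carbon → thiol.
Alcohol appears at: CH(CH2OH), CH(CH2OH), CH(OH), CH(CH2OH) → 4.

4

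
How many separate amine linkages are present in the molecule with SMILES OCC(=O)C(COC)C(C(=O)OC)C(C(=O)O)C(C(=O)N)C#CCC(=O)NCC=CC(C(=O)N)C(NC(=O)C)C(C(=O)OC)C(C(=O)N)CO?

Working along the chain:
  HOCH2: HO– on an sp³ carbon → alcohol.
  CO: –C(=O)– with carbon on both sides → ketone.
  CH(CH2OCH3): pendant –CH2OCH3: C–O–C linkage → ether.
  CH(COOCH3): pendant –COOCH3: carbonyl C bonded to C and –OCH3 → ester.
  CH(COOH): pendant –COOH: carbonyl C bonded to C and –OH → carboxylic acid.
  CH(CONH2): pendant –CONH2: carbonyl C bonded to C and N → amide.
  C≡C: C≡C triple bond → alkyne.
  CH2CONHCH2: –C(=O)–N– linkage → amide (the N is not an amine).
  CH=CH: C=C double bond → alkene.
  CH(CONH2): pendant –CONH2: carbonyl C bonded to C and N → amide.
  CH(NHCOCH3): pendant –NHC(=O)CH3: N bonded to a carbonyl → amide (not amine).
  CH(COOCH3): pendant –COOCH3: carbonyl C bonded to C and –OCH3 → ester.
  CH(CONH2): pendant –CONH2: carbonyl C bonded to C and N → amide.
  CH2OH: –OH on an sp³ carbon → alcohol.
No segment is a amine: CH(CONH2) is amide, not amine; CH2CONHCH2 is amide, not amine; CH(CONH2) is amide, not amine. → 0.

0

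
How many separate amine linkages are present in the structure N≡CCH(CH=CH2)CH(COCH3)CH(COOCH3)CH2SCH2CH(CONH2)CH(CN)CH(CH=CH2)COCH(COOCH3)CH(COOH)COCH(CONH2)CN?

N≡C–: carbon triple-bonded to nitrogen → nitrile.
pendant –CH=CH2: C=C double bond → alkene.
pendant –COCH3: carbonyl C bonded to two carbons → ketone.
pendant –COOCH3: carbonyl C bonded to C and –OCH3 → ester.
C–S–C linkage → sulfide (thioether).
pendant –CONH2: carbonyl C bonded to C and N → amide.
pendant –C≡N: nitrile.
pendant –CH=CH2: C=C double bond → alkene.
–C(=O)– with carbon on both sides → ketone.
pendant –COOCH3: carbonyl C bonded to C and –OCH3 → ester.
pendant –COOH: carbonyl C bonded to C and –OH → carboxylic acid.
–C(=O)– with carbon on both sides → ketone.
pendant –CONH2: carbonyl C bonded to C and N → amide.
–C≡N: carbon triple-bonded to nitrogen → nitrile.
No segment is a amine: N≡C is nitrile, not amine; CH(CONH2) is amide, not amine; CH(CN) is nitrile, not amine. → 0.

0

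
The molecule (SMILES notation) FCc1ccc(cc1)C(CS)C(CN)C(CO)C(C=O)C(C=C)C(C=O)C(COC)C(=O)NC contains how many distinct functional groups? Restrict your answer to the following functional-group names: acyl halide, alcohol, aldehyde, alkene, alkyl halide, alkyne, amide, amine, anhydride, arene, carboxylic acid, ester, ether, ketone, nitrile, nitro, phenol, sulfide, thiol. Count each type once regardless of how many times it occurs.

Working along the chain:
  FCH2: halogen on an sp³ carbon → alkyl halide.
  C6H4: para-disubstituted benzene ring → arene.
  CH(CH2SH): pendant –CH2SH → thiol.
  CH(CH2NH2): pendant –CH2NH2: N on sp³ C, no adjacent C=O → amine.
  CH(CH2OH): pendant –CH2OH on an sp³ backbone C → alcohol.
  CH(CHO): pendant –CHO: carbonyl C bonded to C and H → aldehyde.
  CH(CH=CH2): pendant –CH=CH2: C=C double bond → alkene.
  CH(CHO): pendant –CHO: carbonyl C bonded to C and H → aldehyde.
  CH(CH2OCH3): pendant –CH2OCH3: C–O–C linkage → ether.
  CONHCH3: –C(=O)NHCH3: carbonyl C bonded to C and to N → amide (the N is not an amine).
Distinct types present: alcohol, aldehyde, alkene, alkyl halide, amide, amine, arene, ether, thiol.

9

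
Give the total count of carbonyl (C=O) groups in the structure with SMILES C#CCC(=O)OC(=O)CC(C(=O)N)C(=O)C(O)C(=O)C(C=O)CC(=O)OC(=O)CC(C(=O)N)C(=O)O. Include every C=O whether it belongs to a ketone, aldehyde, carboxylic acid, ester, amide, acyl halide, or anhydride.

10

CH2CO-O-COCH2: anhydride, 2 C=O (running total 2).
CH(CONH2): amide, 1 C=O (running total 3).
CO: ketone, 1 C=O (running total 4).
CO: ketone, 1 C=O (running total 5).
CH(CHO): aldehyde, 1 C=O (running total 6).
CH2CO-O-COCH2: anhydride, 2 C=O (running total 8).
CH(CONH2): amide, 1 C=O (running total 9).
COOH: carboxylic acid, 1 C=O (running total 10).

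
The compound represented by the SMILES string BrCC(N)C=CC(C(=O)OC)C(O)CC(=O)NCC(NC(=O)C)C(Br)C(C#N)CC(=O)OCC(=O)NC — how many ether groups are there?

Taking each segment in turn:
  BrCH2: halogen on an sp³ carbon → alkyl halide.
  CH(NH2): –NH2 on an sp³ carbon with no adjacent C=O → amine.
  CH=CH: C=C double bond → alkene.
  CH(COOCH3): pendant –COOCH3: carbonyl C bonded to C and –OCH3 → ester.
  CH(OH): –OH on an sp³ carbon → alcohol (secondary).
  CH2CONHCH2: –C(=O)–N– linkage → amide (the N is not an amine).
  CH(NHCOCH3): pendant –NHC(=O)CH3: N bonded to a carbonyl → amide (not amine).
  CH(Br): halogen on an sp³ carbon → alkyl halide.
  CH(CN): pendant –C≡N: nitrile.
  CH2COOCH2: –C(=O)–O–C with C on the carbonyl side → ester.
  CONHCH3: –C(=O)NHCH3: carbonyl C bonded to C and to N → amide (the N is not an amine).
No segment is a ether: CH(COOCH3) is ester, not ether; CH(OH) is alcohol, not ether; CH2COOCH2 is ester, not ether. → 0.

0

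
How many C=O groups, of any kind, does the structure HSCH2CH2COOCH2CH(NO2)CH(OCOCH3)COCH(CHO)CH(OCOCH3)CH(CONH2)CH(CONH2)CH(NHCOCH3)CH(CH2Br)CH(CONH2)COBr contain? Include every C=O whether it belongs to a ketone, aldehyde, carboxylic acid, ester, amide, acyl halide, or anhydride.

10

CH2COOCH2: ester, 1 C=O (running total 1).
CH(OCOCH3): ester, 1 C=O (running total 2).
CO: ketone, 1 C=O (running total 3).
CH(CHO): aldehyde, 1 C=O (running total 4).
CH(OCOCH3): ester, 1 C=O (running total 5).
CH(CONH2): amide, 1 C=O (running total 6).
CH(CONH2): amide, 1 C=O (running total 7).
CH(NHCOCH3): amide, 1 C=O (running total 8).
CH(CONH2): amide, 1 C=O (running total 9).
COBr: acyl halide, 1 C=O (running total 10).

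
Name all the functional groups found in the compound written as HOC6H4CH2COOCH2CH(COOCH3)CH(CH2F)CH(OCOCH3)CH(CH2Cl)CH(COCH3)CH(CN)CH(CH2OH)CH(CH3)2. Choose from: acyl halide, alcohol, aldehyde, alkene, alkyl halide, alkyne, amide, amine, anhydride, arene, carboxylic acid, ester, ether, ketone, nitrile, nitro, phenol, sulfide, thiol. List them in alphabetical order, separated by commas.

alcohol, alkyl halide, arene, ester, ketone, nitrile, phenol

Taking each segment in turn:
  HOC6H4: –OH attached directly to an aromatic ring → phenol (not alcohol); the ring itself is an arene.
  CH2COOCH2: –C(=O)–O–C with C on the carbonyl side → ester.
  CH(COOCH3): pendant –COOCH3: carbonyl C bonded to C and –OCH3 → ester.
  CH(CH2F): pendant –CH2X: halogen on sp³ carbon → alkyl halide.
  CH(OCOCH3): pendant –OC(=O)CH3: an acyloxy group → ester.
  CH(CH2Cl): pendant –CH2X: halogen on sp³ carbon → alkyl halide.
  CH(COCH3): pendant –COCH3: carbonyl C bonded to two carbons → ketone.
  CH(CN): pendant –C≡N: nitrile.
  CH(CH2OH): pendant –CH2OH on an sp³ backbone C → alcohol.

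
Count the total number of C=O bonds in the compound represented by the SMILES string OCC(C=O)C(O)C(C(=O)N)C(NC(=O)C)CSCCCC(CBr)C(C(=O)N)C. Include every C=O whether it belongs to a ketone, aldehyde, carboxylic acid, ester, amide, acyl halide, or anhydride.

4

CH(CHO): aldehyde, 1 C=O (running total 1).
CH(CONH2): amide, 1 C=O (running total 2).
CH(NHCOCH3): amide, 1 C=O (running total 3).
CH(CONH2): amide, 1 C=O (running total 4).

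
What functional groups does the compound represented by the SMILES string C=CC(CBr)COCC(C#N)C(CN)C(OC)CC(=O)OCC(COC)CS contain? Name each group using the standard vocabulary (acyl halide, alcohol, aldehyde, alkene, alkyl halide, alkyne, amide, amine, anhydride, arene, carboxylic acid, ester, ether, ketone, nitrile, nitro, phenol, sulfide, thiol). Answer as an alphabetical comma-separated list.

alkene, alkyl halide, amine, ester, ether, nitrile, thiol

Taking each segment in turn:
  CH2=CH: C=C double bond → alkene.
  CH(CH2Br): pendant –CH2X: halogen on sp³ carbon → alkyl halide.
  CH2OCH2: C–O–C with sp³ carbons on both sides and no adjacent C=O → ether.
  CH(CN): pendant –C≡N: nitrile.
  CH(CH2NH2): pendant –CH2NH2: N on sp³ C, no adjacent C=O → amine.
  CH(OCH3): pendant –OCH3: C–O–C with sp³ C, no adjacent C=O → ether.
  CH2COOCH2: –C(=O)–O–C with C on the carbonyl side → ester.
  CH(CH2OCH3): pendant –CH2OCH3: C–O–C linkage → ether.
  CH2SH: –SH on an sp³ carbon → thiol.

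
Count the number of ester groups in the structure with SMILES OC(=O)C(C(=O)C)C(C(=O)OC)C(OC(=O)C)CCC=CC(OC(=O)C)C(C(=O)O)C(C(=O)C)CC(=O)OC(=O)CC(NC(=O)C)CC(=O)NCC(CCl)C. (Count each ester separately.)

3

–COOH: carbonyl C bonded to –OH and C → carboxylic acid (the –OH is not a separate alcohol).
pendant –COCH3: carbonyl C bonded to two carbons → ketone.
pendant –COOCH3: carbonyl C bonded to C and –OCH3 → ester.
pendant –OC(=O)CH3: an acyloxy group → ester.
C=C double bond → alkene.
pendant –OC(=O)CH3: an acyloxy group → ester.
pendant –COOH: carbonyl C bonded to C and –OH → carboxylic acid.
pendant –COCH3: carbonyl C bonded to two carbons → ketone.
two acyl groups sharing one oxygen, –C(=O)–O–C(=O)– → anhydride.
pendant –NHC(=O)CH3: N bonded to a carbonyl → amide (not amine).
–C(=O)–N– linkage → amide (the N is not an amine).
pendant –CH2X: halogen on sp³ carbon → alkyl halide.
Ester appears at: CH(COOCH3), CH(OCOCH3), CH(OCOCH3) → 3.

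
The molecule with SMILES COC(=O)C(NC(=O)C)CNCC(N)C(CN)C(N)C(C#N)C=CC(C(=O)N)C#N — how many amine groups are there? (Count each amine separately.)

CH3O–C(=O)–: carbonyl C bonded to C and to –OCH3 → ester (not ketone + ether).
pendant –NHC(=O)CH3: N bonded to a carbonyl → amide (not amine).
C–N–C with sp³ carbons and no adjacent C=O → amine (secondary).
–NH2 on an sp³ carbon with no adjacent C=O → amine.
pendant –CH2NH2: N on sp³ C, no adjacent C=O → amine.
–NH2 on an sp³ carbon with no adjacent C=O → amine.
pendant –C≡N: nitrile.
C=C double bond → alkene.
pendant –CONH2: carbonyl C bonded to C and N → amide.
–C≡N: carbon triple-bonded to nitrogen → nitrile.
Amine appears at: CH2NHCH2, CH(NH2), CH(CH2NH2), CH(NH2) → 4.

4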